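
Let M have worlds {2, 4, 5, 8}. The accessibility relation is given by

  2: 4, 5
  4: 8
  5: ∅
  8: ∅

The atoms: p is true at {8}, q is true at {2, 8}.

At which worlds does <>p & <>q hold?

2: <>p is F, <>q is F. ✗
4: <>p is T, <>q is T. ✓
5: <>p is F, <>q is F. ✗
8: <>p is F, <>q is F. ✗

{4}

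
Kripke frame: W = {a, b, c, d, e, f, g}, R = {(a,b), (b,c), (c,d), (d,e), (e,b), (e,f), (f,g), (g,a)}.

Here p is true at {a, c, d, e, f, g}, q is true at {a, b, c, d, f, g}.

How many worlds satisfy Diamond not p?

2

a: successors {b}; not p there: b:T. ✓
b: successors {c}; not p there: c:F. ✗
c: successors {d}; not p there: d:F. ✗
d: successors {e}; not p there: e:F. ✗
e: successors {b, f}; not p there: b:T, f:F. ✓
f: successors {g}; not p there: g:F. ✗
g: successors {a}; not p there: a:F. ✗
Satisfying worlds: {a, e}.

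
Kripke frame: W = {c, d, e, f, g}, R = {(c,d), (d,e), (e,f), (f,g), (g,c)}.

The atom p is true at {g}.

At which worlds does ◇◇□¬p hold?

{c, e, f, g}

c: successors {d}; ◇□¬p there: d:T. ✓
d: successors {e}; ◇□¬p there: e:F. ✗
e: successors {f}; ◇□¬p there: f:T. ✓
f: successors {g}; ◇□¬p there: g:T. ✓
g: successors {c}; ◇□¬p there: c:T. ✓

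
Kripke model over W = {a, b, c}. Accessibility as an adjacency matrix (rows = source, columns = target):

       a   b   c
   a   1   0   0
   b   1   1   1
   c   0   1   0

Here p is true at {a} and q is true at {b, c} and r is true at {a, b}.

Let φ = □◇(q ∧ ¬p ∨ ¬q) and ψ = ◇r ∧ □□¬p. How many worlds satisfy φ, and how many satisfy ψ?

For □◇(q ∧ ¬p ∨ ¬q):
a: successors {a}; ◇(q ∧ ¬p ∨ ¬q) there: a:T. ✓
b: successors {a, b, c}; ◇(q ∧ ¬p ∨ ¬q) there: a:T, b:T, c:T. ✓
c: successors {b}; ◇(q ∧ ¬p ∨ ¬q) there: b:T. ✓
— 3 worlds.
For ◇r ∧ □□¬p:
a: ◇r is T, □□¬p is F. ✗
b: ◇r is T, □□¬p is F. ✗
c: ◇r is T, □□¬p is F. ✗
— 0 worlds.

3 and 0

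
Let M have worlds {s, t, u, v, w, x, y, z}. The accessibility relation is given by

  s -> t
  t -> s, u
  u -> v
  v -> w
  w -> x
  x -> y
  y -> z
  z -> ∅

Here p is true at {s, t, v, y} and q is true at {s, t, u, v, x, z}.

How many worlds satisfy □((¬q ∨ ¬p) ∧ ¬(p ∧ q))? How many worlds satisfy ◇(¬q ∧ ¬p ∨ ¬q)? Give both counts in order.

5 and 2

For □((¬q ∨ ¬p) ∧ ¬(p ∧ q)):
s: successors {t}; (¬q ∨ ¬p) ∧ ¬(p ∧ q) there: t:F. ✗
t: successors {s, u}; (¬q ∨ ¬p) ∧ ¬(p ∧ q) there: s:F, u:T. ✗
u: successors {v}; (¬q ∨ ¬p) ∧ ¬(p ∧ q) there: v:F. ✗
v: successors {w}; (¬q ∨ ¬p) ∧ ¬(p ∧ q) there: w:T. ✓
w: successors {x}; (¬q ∨ ¬p) ∧ ¬(p ∧ q) there: x:T. ✓
x: successors {y}; (¬q ∨ ¬p) ∧ ¬(p ∧ q) there: y:T. ✓
y: successors {z}; (¬q ∨ ¬p) ∧ ¬(p ∧ q) there: z:T. ✓
z: no successors, so □((¬q ∨ ¬p) ∧ ¬(p ∧ q)) holds vacuously. ✓
— 5 worlds.
For ◇(¬q ∧ ¬p ∨ ¬q):
s: successors {t}; ¬q ∧ ¬p ∨ ¬q there: t:F. ✗
t: successors {s, u}; ¬q ∧ ¬p ∨ ¬q there: s:F, u:F. ✗
u: successors {v}; ¬q ∧ ¬p ∨ ¬q there: v:F. ✗
v: successors {w}; ¬q ∧ ¬p ∨ ¬q there: w:T. ✓
w: successors {x}; ¬q ∧ ¬p ∨ ¬q there: x:F. ✗
x: successors {y}; ¬q ∧ ¬p ∨ ¬q there: y:T. ✓
y: successors {z}; ¬q ∧ ¬p ∨ ¬q there: z:F. ✗
z: no successors, so ◇(¬q ∧ ¬p ∨ ¬q) fails. ✗
— 2 worlds.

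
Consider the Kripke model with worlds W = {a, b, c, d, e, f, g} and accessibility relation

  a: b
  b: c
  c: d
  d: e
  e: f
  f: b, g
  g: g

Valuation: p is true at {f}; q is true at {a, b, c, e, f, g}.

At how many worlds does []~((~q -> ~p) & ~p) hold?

a: successors {b}; ~((~q -> ~p) & ~p) there: b:F. ✗
b: successors {c}; ~((~q -> ~p) & ~p) there: c:F. ✗
c: successors {d}; ~((~q -> ~p) & ~p) there: d:F. ✗
d: successors {e}; ~((~q -> ~p) & ~p) there: e:F. ✗
e: successors {f}; ~((~q -> ~p) & ~p) there: f:T. ✓
f: successors {b, g}; ~((~q -> ~p) & ~p) there: b:F, g:F. ✗
g: successors {g}; ~((~q -> ~p) & ~p) there: g:F. ✗
Satisfying worlds: {e}.

1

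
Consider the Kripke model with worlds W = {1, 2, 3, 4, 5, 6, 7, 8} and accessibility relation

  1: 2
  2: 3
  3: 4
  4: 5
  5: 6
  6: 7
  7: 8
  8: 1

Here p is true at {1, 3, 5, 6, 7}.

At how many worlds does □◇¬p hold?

1: successors {2}; ◇¬p there: 2:F. ✗
2: successors {3}; ◇¬p there: 3:T. ✓
3: successors {4}; ◇¬p there: 4:F. ✗
4: successors {5}; ◇¬p there: 5:F. ✗
5: successors {6}; ◇¬p there: 6:F. ✗
6: successors {7}; ◇¬p there: 7:T. ✓
7: successors {8}; ◇¬p there: 8:F. ✗
8: successors {1}; ◇¬p there: 1:T. ✓
Satisfying worlds: {2, 6, 8}.

3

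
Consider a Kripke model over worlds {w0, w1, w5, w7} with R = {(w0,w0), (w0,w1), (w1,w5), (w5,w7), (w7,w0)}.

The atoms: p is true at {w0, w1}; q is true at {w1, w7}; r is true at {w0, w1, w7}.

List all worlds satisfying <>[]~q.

{w0, w5}

w0: successors {w0, w1}; []~q there: w0:F, w1:T. ✓
w1: successors {w5}; []~q there: w5:F. ✗
w5: successors {w7}; []~q there: w7:T. ✓
w7: successors {w0}; []~q there: w0:F. ✗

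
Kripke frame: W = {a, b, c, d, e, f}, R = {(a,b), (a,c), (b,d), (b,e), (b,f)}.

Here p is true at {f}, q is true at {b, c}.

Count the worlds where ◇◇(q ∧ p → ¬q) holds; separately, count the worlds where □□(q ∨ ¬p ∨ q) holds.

1 and 5

For ◇◇(q ∧ p → ¬q):
a: successors {b, c}; ◇(q ∧ p → ¬q) there: b:T, c:F. ✓
b: successors {d, e, f}; ◇(q ∧ p → ¬q) there: d:F, e:F, f:F. ✗
c: no successors, so ◇◇(q ∧ p → ¬q) fails. ✗
d: no successors, so ◇◇(q ∧ p → ¬q) fails. ✗
e: no successors, so ◇◇(q ∧ p → ¬q) fails. ✗
f: no successors, so ◇◇(q ∧ p → ¬q) fails. ✗
— 1 world.
For □□(q ∨ ¬p ∨ q):
a: successors {b, c}; □(q ∨ ¬p ∨ q) there: b:F, c:T. ✗
b: successors {d, e, f}; □(q ∨ ¬p ∨ q) there: d:T, e:T, f:T. ✓
c: no successors, so □□(q ∨ ¬p ∨ q) holds vacuously. ✓
d: no successors, so □□(q ∨ ¬p ∨ q) holds vacuously. ✓
e: no successors, so □□(q ∨ ¬p ∨ q) holds vacuously. ✓
f: no successors, so □□(q ∨ ¬p ∨ q) holds vacuously. ✓
— 5 worlds.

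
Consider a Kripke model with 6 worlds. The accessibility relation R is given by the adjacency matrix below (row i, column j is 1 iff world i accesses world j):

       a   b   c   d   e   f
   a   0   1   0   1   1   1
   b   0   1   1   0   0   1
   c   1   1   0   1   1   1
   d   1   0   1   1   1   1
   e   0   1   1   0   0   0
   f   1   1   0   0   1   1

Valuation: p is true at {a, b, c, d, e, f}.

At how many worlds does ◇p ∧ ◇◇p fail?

0

a: ◇p is T, ◇◇p is T. ✓
b: ◇p is T, ◇◇p is T. ✓
c: ◇p is T, ◇◇p is T. ✓
d: ◇p is T, ◇◇p is T. ✓
e: ◇p is T, ◇◇p is T. ✓
f: ◇p is T, ◇◇p is T. ✓
Satisfying worlds: {a, b, c, d, e, f}.
So ◇p ∧ ◇◇p fails at the other 0 worlds.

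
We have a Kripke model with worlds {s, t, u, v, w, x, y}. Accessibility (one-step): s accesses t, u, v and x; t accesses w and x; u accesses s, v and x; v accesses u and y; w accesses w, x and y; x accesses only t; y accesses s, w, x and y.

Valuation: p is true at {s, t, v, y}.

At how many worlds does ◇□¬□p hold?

5

s: successors {t, u, v, x}; □¬□p there: t:F, u:F, v:T, x:T. ✓
t: successors {w, x}; □¬□p there: w:F, x:T. ✓
u: successors {s, v, x}; □¬□p there: s:F, v:T, x:T. ✓
v: successors {u, y}; □¬□p there: u:F, y:F. ✗
w: successors {w, x, y}; □¬□p there: w:F, x:T, y:F. ✓
x: successors {t}; □¬□p there: t:F. ✗
y: successors {s, w, x, y}; □¬□p there: s:F, w:F, x:T, y:F. ✓
Satisfying worlds: {s, t, u, w, y}.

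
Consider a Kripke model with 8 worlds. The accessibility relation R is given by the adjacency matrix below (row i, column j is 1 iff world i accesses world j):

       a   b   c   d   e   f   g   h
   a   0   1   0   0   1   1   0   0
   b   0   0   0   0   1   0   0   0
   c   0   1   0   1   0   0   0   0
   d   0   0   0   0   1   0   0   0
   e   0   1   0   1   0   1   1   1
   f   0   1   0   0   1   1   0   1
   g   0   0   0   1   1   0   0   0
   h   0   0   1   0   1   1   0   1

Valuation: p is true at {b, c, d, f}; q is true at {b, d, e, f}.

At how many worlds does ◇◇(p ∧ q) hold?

7

a: successors {b, e, f}; ◇(p ∧ q) there: b:F, e:T, f:T. ✓
b: successors {e}; ◇(p ∧ q) there: e:T. ✓
c: successors {b, d}; ◇(p ∧ q) there: b:F, d:F. ✗
d: successors {e}; ◇(p ∧ q) there: e:T. ✓
e: successors {b, d, f, g, h}; ◇(p ∧ q) there: b:F, d:F, f:T, g:T, h:T. ✓
f: successors {b, e, f, h}; ◇(p ∧ q) there: b:F, e:T, f:T, h:T. ✓
g: successors {d, e}; ◇(p ∧ q) there: d:F, e:T. ✓
h: successors {c, e, f, h}; ◇(p ∧ q) there: c:T, e:T, f:T, h:T. ✓
Satisfying worlds: {a, b, d, e, f, g, h}.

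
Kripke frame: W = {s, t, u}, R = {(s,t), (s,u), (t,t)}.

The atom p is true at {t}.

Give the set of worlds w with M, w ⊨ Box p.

s: successors {t, u}; p there: t:T, u:F. ✗
t: successors {t}; p there: t:T. ✓
u: no successors, so Box p holds vacuously. ✓

{t, u}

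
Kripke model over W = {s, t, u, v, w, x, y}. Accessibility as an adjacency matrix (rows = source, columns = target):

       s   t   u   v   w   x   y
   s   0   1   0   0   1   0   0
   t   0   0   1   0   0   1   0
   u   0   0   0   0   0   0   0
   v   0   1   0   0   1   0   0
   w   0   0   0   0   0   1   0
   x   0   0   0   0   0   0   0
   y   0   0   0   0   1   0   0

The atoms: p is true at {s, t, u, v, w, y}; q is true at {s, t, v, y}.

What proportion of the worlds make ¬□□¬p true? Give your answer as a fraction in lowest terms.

2/7

s: □□¬p is F. ✓
t: □□¬p is T. ✗
u: □□¬p is T. ✗
v: □□¬p is F. ✓
w: □□¬p is T. ✗
x: □□¬p is T. ✗
y: □□¬p is T. ✗
That's 2 of 7 worlds, so 2/7.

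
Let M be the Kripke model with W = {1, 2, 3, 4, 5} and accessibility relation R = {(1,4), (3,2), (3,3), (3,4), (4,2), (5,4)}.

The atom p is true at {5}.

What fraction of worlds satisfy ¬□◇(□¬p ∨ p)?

1: □◇(□¬p ∨ p) is T. ✗
2: □◇(□¬p ∨ p) is T. ✗
3: □◇(□¬p ∨ p) is F. ✓
4: □◇(□¬p ∨ p) is F. ✓
5: □◇(□¬p ∨ p) is T. ✗
That's 2 of 5 worlds, so 2/5.

2/5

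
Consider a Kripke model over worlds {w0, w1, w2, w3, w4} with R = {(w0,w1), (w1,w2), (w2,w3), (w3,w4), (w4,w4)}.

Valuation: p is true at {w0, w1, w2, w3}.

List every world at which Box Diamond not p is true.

{w2, w3, w4}

w0: successors {w1}; Diamond not p there: w1:F. ✗
w1: successors {w2}; Diamond not p there: w2:F. ✗
w2: successors {w3}; Diamond not p there: w3:T. ✓
w3: successors {w4}; Diamond not p there: w4:T. ✓
w4: successors {w4}; Diamond not p there: w4:T. ✓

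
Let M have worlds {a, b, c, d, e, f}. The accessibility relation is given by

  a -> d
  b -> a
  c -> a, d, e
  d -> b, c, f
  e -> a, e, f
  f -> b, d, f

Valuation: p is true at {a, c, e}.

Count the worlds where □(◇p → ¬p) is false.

3

a: successors {d}; ◇p → ¬p there: d:T. ✓
b: successors {a}; ◇p → ¬p there: a:T. ✓
c: successors {a, d, e}; ◇p → ¬p there: a:T, d:T, e:F. ✗
d: successors {b, c, f}; ◇p → ¬p there: b:T, c:F, f:T. ✗
e: successors {a, e, f}; ◇p → ¬p there: a:T, e:F, f:T. ✗
f: successors {b, d, f}; ◇p → ¬p there: b:T, d:T, f:T. ✓
Satisfying worlds: {a, b, f}.
So □(◇p → ¬p) fails at the other 3 worlds.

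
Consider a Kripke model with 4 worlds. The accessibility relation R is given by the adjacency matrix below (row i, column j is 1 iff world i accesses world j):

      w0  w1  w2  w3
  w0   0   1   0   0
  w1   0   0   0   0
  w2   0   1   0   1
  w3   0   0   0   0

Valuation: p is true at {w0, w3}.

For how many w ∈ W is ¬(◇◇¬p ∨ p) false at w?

w0: ◇◇¬p ∨ p is T. ✗
w1: ◇◇¬p ∨ p is F. ✓
w2: ◇◇¬p ∨ p is F. ✓
w3: ◇◇¬p ∨ p is T. ✗
Satisfying worlds: {w1, w2}.
So ¬(◇◇¬p ∨ p) fails at the other 2 worlds.

2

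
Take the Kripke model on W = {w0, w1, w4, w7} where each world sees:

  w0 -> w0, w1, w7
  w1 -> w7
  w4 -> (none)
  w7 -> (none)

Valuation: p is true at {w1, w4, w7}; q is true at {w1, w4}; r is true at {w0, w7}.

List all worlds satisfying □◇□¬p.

w0: successors {w0, w1, w7}; ◇□¬p there: w0:T, w1:T, w7:F. ✗
w1: successors {w7}; ◇□¬p there: w7:F. ✗
w4: no successors, so □◇□¬p holds vacuously. ✓
w7: no successors, so □◇□¬p holds vacuously. ✓

{w4, w7}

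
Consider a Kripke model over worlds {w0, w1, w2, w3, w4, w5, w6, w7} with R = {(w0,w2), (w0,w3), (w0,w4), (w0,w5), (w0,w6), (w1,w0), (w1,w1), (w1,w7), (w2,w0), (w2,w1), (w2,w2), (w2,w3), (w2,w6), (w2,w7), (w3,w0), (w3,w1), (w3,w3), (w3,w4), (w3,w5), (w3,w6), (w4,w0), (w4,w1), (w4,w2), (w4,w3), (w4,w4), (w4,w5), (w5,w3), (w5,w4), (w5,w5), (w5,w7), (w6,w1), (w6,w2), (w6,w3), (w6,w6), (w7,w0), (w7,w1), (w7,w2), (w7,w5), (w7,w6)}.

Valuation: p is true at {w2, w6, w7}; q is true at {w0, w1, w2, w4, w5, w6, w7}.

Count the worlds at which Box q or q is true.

7

w0: Box q is F, q is T. ✓
w1: Box q is T, q is T. ✓
w2: Box q is F, q is T. ✓
w3: Box q is F, q is F. ✗
w4: Box q is F, q is T. ✓
w5: Box q is F, q is T. ✓
w6: Box q is F, q is T. ✓
w7: Box q is T, q is T. ✓
Satisfying worlds: {w0, w1, w2, w4, w5, w6, w7}.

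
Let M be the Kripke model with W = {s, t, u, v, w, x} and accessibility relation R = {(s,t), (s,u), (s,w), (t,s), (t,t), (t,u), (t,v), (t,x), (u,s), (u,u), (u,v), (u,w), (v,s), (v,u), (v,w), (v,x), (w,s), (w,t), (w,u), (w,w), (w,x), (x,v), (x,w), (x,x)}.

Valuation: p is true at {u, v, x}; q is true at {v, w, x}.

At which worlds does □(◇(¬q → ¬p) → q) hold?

s: successors {t, u, w}; ◇(¬q → ¬p) → q there: t:F, u:F, w:T. ✗
t: successors {s, t, u, v, x}; ◇(¬q → ¬p) → q there: s:F, t:F, u:F, v:T, x:T. ✗
u: successors {s, u, v, w}; ◇(¬q → ¬p) → q there: s:F, u:F, v:T, w:T. ✗
v: successors {s, u, w, x}; ◇(¬q → ¬p) → q there: s:F, u:F, w:T, x:T. ✗
w: successors {s, t, u, w, x}; ◇(¬q → ¬p) → q there: s:F, t:F, u:F, w:T, x:T. ✗
x: successors {v, w, x}; ◇(¬q → ¬p) → q there: v:T, w:T, x:T. ✓

{x}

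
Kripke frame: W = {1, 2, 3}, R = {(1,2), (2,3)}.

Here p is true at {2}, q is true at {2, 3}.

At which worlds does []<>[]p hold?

1: successors {2}; <>[]p there: 2:T. ✓
2: successors {3}; <>[]p there: 3:F. ✗
3: no successors, so []<>[]p holds vacuously. ✓

{1, 3}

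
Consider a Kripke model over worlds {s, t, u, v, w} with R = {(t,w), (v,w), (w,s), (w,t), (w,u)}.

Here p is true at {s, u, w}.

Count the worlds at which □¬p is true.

s: no successors, so □¬p holds vacuously. ✓
t: successors {w}; ¬p there: w:F. ✗
u: no successors, so □¬p holds vacuously. ✓
v: successors {w}; ¬p there: w:F. ✗
w: successors {s, t, u}; ¬p there: s:F, t:T, u:F. ✗
Satisfying worlds: {s, u}.

2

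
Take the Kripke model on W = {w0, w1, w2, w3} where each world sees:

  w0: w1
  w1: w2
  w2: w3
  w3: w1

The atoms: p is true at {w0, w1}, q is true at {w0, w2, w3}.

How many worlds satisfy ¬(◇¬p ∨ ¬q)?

w0: ◇¬p ∨ ¬q is F. ✓
w1: ◇¬p ∨ ¬q is T. ✗
w2: ◇¬p ∨ ¬q is T. ✗
w3: ◇¬p ∨ ¬q is F. ✓
Satisfying worlds: {w0, w3}.

2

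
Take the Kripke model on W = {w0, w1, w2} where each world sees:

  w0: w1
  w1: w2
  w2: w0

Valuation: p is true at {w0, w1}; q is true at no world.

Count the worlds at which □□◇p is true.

w0: successors {w1}; □◇p there: w1:T. ✓
w1: successors {w2}; □◇p there: w2:T. ✓
w2: successors {w0}; □◇p there: w0:F. ✗
Satisfying worlds: {w0, w1}.

2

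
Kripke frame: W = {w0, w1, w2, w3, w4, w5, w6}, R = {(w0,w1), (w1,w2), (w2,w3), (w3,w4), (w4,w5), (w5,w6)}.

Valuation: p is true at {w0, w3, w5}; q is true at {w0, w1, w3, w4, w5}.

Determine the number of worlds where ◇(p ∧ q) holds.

w0: successors {w1}; p ∧ q there: w1:F. ✗
w1: successors {w2}; p ∧ q there: w2:F. ✗
w2: successors {w3}; p ∧ q there: w3:T. ✓
w3: successors {w4}; p ∧ q there: w4:F. ✗
w4: successors {w5}; p ∧ q there: w5:T. ✓
w5: successors {w6}; p ∧ q there: w6:F. ✗
w6: no successors, so ◇(p ∧ q) fails. ✗
Satisfying worlds: {w2, w4}.

2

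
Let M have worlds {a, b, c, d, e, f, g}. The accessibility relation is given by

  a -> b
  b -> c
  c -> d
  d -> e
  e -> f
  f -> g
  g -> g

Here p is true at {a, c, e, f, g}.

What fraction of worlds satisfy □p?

5/7

a: successors {b}; p there: b:F. ✗
b: successors {c}; p there: c:T. ✓
c: successors {d}; p there: d:F. ✗
d: successors {e}; p there: e:T. ✓
e: successors {f}; p there: f:T. ✓
f: successors {g}; p there: g:T. ✓
g: successors {g}; p there: g:T. ✓
That's 5 of 7 worlds, so 5/7.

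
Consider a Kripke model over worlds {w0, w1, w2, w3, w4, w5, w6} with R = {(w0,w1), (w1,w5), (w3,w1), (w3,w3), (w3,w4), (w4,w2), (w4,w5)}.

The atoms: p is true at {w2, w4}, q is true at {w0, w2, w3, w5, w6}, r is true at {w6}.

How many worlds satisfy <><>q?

w0: successors {w1}; <>q there: w1:T. ✓
w1: successors {w5}; <>q there: w5:F. ✗
w2: no successors, so <><>q fails. ✗
w3: successors {w1, w3, w4}; <>q there: w1:T, w3:T, w4:T. ✓
w4: successors {w2, w5}; <>q there: w2:F, w5:F. ✗
w5: no successors, so <><>q fails. ✗
w6: no successors, so <><>q fails. ✗
Satisfying worlds: {w0, w3}.

2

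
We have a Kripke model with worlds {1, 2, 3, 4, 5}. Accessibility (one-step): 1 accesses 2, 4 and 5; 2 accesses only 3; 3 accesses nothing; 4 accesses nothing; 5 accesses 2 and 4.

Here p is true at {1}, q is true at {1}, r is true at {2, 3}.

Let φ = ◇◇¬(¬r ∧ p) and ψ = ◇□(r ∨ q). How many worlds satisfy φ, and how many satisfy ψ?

For ◇◇¬(¬r ∧ p):
1: successors {2, 4, 5}; ◇¬(¬r ∧ p) there: 2:T, 4:F, 5:T. ✓
2: successors {3}; ◇¬(¬r ∧ p) there: 3:F. ✗
3: no successors, so ◇◇¬(¬r ∧ p) fails. ✗
4: no successors, so ◇◇¬(¬r ∧ p) fails. ✗
5: successors {2, 4}; ◇¬(¬r ∧ p) there: 2:T, 4:F. ✓
— 2 worlds.
For ◇□(r ∨ q):
1: successors {2, 4, 5}; □(r ∨ q) there: 2:T, 4:T, 5:F. ✓
2: successors {3}; □(r ∨ q) there: 3:T. ✓
3: no successors, so ◇□(r ∨ q) fails. ✗
4: no successors, so ◇□(r ∨ q) fails. ✗
5: successors {2, 4}; □(r ∨ q) there: 2:T, 4:T. ✓
— 3 worlds.

2 and 3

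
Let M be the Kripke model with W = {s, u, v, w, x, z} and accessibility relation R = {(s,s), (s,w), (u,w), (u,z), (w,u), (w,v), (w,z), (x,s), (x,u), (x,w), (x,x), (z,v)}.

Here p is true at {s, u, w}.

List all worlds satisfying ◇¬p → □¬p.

{s, v, z}

s: ◇¬p is F, □¬p is F. ✓
u: ◇¬p is T, □¬p is F. ✗
v: ◇¬p is F, □¬p is T. ✓
w: ◇¬p is T, □¬p is F. ✗
x: ◇¬p is T, □¬p is F. ✗
z: ◇¬p is T, □¬p is T. ✓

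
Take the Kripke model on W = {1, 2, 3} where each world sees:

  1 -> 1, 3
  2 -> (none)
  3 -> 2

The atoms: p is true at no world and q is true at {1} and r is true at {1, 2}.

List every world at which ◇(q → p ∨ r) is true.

1: successors {1, 3}; q → p ∨ r there: 1:T, 3:T. ✓
2: no successors, so ◇(q → p ∨ r) fails. ✗
3: successors {2}; q → p ∨ r there: 2:T. ✓

{1, 3}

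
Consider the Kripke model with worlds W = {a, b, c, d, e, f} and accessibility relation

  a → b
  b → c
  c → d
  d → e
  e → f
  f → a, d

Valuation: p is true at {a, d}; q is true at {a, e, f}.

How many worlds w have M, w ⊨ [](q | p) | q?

5

a: [](q | p) is F, q is T. ✓
b: [](q | p) is F, q is F. ✗
c: [](q | p) is T, q is F. ✓
d: [](q | p) is T, q is F. ✓
e: [](q | p) is T, q is T. ✓
f: [](q | p) is T, q is T. ✓
Satisfying worlds: {a, c, d, e, f}.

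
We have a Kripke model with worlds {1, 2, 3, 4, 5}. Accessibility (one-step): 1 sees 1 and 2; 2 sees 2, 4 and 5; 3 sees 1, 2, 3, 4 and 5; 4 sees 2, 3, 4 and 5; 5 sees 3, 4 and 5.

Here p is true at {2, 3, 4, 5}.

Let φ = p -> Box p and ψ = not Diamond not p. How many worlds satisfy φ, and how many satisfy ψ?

For p -> Box p:
1: p is F, Box p is F. ✓
2: p is T, Box p is T. ✓
3: p is T, Box p is F. ✗
4: p is T, Box p is T. ✓
5: p is T, Box p is T. ✓
— 4 worlds.
For not Diamond not p:
1: Diamond not p is T. ✗
2: Diamond not p is F. ✓
3: Diamond not p is T. ✗
4: Diamond not p is F. ✓
5: Diamond not p is F. ✓
— 3 worlds.

4 and 3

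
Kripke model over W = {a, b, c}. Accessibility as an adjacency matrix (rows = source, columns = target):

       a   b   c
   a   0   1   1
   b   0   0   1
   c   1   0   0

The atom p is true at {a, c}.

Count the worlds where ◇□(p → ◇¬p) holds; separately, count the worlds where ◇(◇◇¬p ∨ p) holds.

2 and 3

For ◇□(p → ◇¬p):
a: successors {b, c}; □(p → ◇¬p) there: b:F, c:T. ✓
b: successors {c}; □(p → ◇¬p) there: c:T. ✓
c: successors {a}; □(p → ◇¬p) there: a:F. ✗
— 2 worlds.
For ◇(◇◇¬p ∨ p):
a: successors {b, c}; ◇◇¬p ∨ p there: b:F, c:T. ✓
b: successors {c}; ◇◇¬p ∨ p there: c:T. ✓
c: successors {a}; ◇◇¬p ∨ p there: a:T. ✓
— 3 worlds.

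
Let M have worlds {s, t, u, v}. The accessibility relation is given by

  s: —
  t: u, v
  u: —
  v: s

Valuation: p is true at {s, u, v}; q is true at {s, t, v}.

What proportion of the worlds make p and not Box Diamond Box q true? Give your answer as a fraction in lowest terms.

s: p is T, not Box Diamond Box q is F. ✗
t: p is F, not Box Diamond Box q is T. ✗
u: p is T, not Box Diamond Box q is F. ✗
v: p is T, not Box Diamond Box q is T. ✓
That's 1 of 4 worlds, so 1/4.

1/4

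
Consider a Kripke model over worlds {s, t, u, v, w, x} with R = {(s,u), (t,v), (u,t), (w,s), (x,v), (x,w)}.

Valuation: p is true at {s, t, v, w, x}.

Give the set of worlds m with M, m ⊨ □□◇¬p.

{t, v, x}

s: successors {u}; □◇¬p there: u:F. ✗
t: successors {v}; □◇¬p there: v:T. ✓
u: successors {t}; □◇¬p there: t:F. ✗
v: no successors, so □□◇¬p holds vacuously. ✓
w: successors {s}; □◇¬p there: s:F. ✗
x: successors {v, w}; □◇¬p there: v:T, w:T. ✓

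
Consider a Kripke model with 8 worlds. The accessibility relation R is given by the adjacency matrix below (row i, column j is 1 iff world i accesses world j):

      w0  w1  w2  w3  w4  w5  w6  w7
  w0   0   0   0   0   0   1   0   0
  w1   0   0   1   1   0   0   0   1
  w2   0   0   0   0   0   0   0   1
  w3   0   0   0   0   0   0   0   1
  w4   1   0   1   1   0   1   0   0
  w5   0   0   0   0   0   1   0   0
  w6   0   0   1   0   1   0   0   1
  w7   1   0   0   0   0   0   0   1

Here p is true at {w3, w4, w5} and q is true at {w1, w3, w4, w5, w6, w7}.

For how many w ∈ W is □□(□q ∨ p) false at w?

w0: successors {w5}; □(□q ∨ p) there: w5:T. ✓
w1: successors {w2, w3, w7}; □(□q ∨ p) there: w2:F, w3:F, w7:F. ✗
w2: successors {w7}; □(□q ∨ p) there: w7:F. ✗
w3: successors {w7}; □(□q ∨ p) there: w7:F. ✗
w4: successors {w0, w2, w3, w5}; □(□q ∨ p) there: w0:T, w2:F, w3:F, w5:T. ✗
w5: successors {w5}; □(□q ∨ p) there: w5:T. ✓
w6: successors {w2, w4, w7}; □(□q ∨ p) there: w2:F, w4:T, w7:F. ✗
w7: successors {w0, w7}; □(□q ∨ p) there: w0:T, w7:F. ✗
Satisfying worlds: {w0, w5}.
So □□(□q ∨ p) fails at the other 6 worlds.

6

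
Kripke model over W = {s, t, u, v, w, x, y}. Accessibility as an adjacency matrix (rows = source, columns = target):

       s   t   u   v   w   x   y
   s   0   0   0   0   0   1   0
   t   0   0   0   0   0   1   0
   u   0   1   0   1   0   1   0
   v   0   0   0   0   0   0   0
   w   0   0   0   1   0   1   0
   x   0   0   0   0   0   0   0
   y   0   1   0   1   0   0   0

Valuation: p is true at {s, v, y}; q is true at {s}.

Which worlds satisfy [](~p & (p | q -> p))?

{s, t, v, x}

s: successors {x}; ~p & (p | q -> p) there: x:T. ✓
t: successors {x}; ~p & (p | q -> p) there: x:T. ✓
u: successors {t, v, x}; ~p & (p | q -> p) there: t:T, v:F, x:T. ✗
v: no successors, so [](~p & (p | q -> p)) holds vacuously. ✓
w: successors {v, x}; ~p & (p | q -> p) there: v:F, x:T. ✗
x: no successors, so [](~p & (p | q -> p)) holds vacuously. ✓
y: successors {t, v}; ~p & (p | q -> p) there: t:T, v:F. ✗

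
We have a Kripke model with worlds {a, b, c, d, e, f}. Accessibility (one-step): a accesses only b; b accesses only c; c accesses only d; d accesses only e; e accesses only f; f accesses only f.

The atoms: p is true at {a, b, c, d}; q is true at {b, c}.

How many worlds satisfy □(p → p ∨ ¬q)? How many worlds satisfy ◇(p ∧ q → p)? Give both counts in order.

6 and 6

For □(p → p ∨ ¬q):
a: successors {b}; p → p ∨ ¬q there: b:T. ✓
b: successors {c}; p → p ∨ ¬q there: c:T. ✓
c: successors {d}; p → p ∨ ¬q there: d:T. ✓
d: successors {e}; p → p ∨ ¬q there: e:T. ✓
e: successors {f}; p → p ∨ ¬q there: f:T. ✓
f: successors {f}; p → p ∨ ¬q there: f:T. ✓
— 6 worlds.
For ◇(p ∧ q → p):
a: successors {b}; p ∧ q → p there: b:T. ✓
b: successors {c}; p ∧ q → p there: c:T. ✓
c: successors {d}; p ∧ q → p there: d:T. ✓
d: successors {e}; p ∧ q → p there: e:T. ✓
e: successors {f}; p ∧ q → p there: f:T. ✓
f: successors {f}; p ∧ q → p there: f:T. ✓
— 6 worlds.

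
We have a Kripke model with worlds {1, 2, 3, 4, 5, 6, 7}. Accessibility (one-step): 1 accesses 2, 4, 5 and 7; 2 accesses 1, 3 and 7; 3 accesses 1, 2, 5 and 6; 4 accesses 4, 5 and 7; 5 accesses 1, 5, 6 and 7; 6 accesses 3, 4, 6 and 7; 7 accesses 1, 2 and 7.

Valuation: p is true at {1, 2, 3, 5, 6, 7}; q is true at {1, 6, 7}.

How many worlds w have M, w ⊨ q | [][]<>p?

7

1: q is T, [][]<>p is T. ✓
2: q is F, [][]<>p is T. ✓
3: q is F, [][]<>p is T. ✓
4: q is F, [][]<>p is T. ✓
5: q is F, [][]<>p is T. ✓
6: q is T, [][]<>p is T. ✓
7: q is T, [][]<>p is T. ✓
Satisfying worlds: {1, 2, 3, 4, 5, 6, 7}.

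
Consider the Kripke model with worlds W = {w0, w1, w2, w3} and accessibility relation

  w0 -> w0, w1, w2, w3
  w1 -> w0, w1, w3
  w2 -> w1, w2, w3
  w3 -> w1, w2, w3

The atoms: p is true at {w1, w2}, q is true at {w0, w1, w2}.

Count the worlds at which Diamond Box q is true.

0

w0: successors {w0, w1, w2, w3}; Box q there: w0:F, w1:F, w2:F, w3:F. ✗
w1: successors {w0, w1, w3}; Box q there: w0:F, w1:F, w3:F. ✗
w2: successors {w1, w2, w3}; Box q there: w1:F, w2:F, w3:F. ✗
w3: successors {w1, w2, w3}; Box q there: w1:F, w2:F, w3:F. ✗
Satisfying worlds: ∅.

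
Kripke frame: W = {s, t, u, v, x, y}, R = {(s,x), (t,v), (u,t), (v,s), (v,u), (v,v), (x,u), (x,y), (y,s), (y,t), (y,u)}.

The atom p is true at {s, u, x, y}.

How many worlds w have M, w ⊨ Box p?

2

s: successors {x}; p there: x:T. ✓
t: successors {v}; p there: v:F. ✗
u: successors {t}; p there: t:F. ✗
v: successors {s, u, v}; p there: s:T, u:T, v:F. ✗
x: successors {u, y}; p there: u:T, y:T. ✓
y: successors {s, t, u}; p there: s:T, t:F, u:T. ✗
Satisfying worlds: {s, x}.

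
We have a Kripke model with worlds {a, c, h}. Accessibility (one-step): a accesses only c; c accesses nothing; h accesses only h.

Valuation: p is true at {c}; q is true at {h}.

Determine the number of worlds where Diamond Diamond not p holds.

a: successors {c}; Diamond not p there: c:F. ✗
c: no successors, so Diamond Diamond not p fails. ✗
h: successors {h}; Diamond not p there: h:T. ✓
Satisfying worlds: {h}.

1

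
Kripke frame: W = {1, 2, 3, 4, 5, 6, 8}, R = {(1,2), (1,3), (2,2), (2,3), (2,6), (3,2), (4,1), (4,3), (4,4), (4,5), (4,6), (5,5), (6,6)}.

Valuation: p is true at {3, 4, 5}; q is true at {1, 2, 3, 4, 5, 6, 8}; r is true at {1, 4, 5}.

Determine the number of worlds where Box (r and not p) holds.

1: successors {2, 3}; r and not p there: 2:F, 3:F. ✗
2: successors {2, 3, 6}; r and not p there: 2:F, 3:F, 6:F. ✗
3: successors {2}; r and not p there: 2:F. ✗
4: successors {1, 3, 4, 5, 6}; r and not p there: 1:T, 3:F, 4:F, 5:F, 6:F. ✗
5: successors {5}; r and not p there: 5:F. ✗
6: successors {6}; r and not p there: 6:F. ✗
8: no successors, so Box (r and not p) holds vacuously. ✓
Satisfying worlds: {8}.

1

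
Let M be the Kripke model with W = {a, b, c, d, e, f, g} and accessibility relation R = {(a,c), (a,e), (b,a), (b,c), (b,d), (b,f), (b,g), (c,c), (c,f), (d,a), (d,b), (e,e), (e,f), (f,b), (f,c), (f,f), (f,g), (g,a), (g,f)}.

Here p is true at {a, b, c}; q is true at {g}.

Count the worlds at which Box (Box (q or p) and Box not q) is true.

0

a: successors {c, e}; Box (q or p) and Box not q there: c:F, e:F. ✗
b: successors {a, c, d, f, g}; Box (q or p) and Box not q there: a:F, c:F, d:T, f:F, g:F. ✗
c: successors {c, f}; Box (q or p) and Box not q there: c:F, f:F. ✗
d: successors {a, b}; Box (q or p) and Box not q there: a:F, b:F. ✗
e: successors {e, f}; Box (q or p) and Box not q there: e:F, f:F. ✗
f: successors {b, c, f, g}; Box (q or p) and Box not q there: b:F, c:F, f:F, g:F. ✗
g: successors {a, f}; Box (q or p) and Box not q there: a:F, f:F. ✗
Satisfying worlds: ∅.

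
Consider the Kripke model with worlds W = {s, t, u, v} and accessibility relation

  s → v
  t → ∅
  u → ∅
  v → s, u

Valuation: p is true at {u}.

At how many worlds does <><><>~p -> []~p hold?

3

s: <><><>~p is T, []~p is T. ✓
t: <><><>~p is F, []~p is T. ✓
u: <><><>~p is F, []~p is T. ✓
v: <><><>~p is T, []~p is F. ✗
Satisfying worlds: {s, t, u}.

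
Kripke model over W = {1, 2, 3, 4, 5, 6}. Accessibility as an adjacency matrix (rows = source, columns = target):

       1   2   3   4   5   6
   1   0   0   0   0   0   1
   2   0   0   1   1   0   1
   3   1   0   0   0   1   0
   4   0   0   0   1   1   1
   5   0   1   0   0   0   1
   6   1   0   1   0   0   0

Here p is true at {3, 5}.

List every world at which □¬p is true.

1: successors {6}; ¬p there: 6:T. ✓
2: successors {3, 4, 6}; ¬p there: 3:F, 4:T, 6:T. ✗
3: successors {1, 5}; ¬p there: 1:T, 5:F. ✗
4: successors {4, 5, 6}; ¬p there: 4:T, 5:F, 6:T. ✗
5: successors {2, 6}; ¬p there: 2:T, 6:T. ✓
6: successors {1, 3}; ¬p there: 1:T, 3:F. ✗

{1, 5}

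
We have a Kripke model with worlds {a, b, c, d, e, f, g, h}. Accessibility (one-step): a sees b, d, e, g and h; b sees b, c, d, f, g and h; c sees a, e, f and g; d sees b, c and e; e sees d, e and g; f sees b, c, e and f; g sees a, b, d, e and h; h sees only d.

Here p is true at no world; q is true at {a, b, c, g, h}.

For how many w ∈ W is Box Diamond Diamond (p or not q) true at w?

8

a: successors {b, d, e, g, h}; Diamond Diamond (p or not q) there: b:T, d:T, e:T, g:T, h:T. ✓
b: successors {b, c, d, f, g, h}; Diamond Diamond (p or not q) there: b:T, c:T, d:T, f:T, g:T, h:T. ✓
c: successors {a, e, f, g}; Diamond Diamond (p or not q) there: a:T, e:T, f:T, g:T. ✓
d: successors {b, c, e}; Diamond Diamond (p or not q) there: b:T, c:T, e:T. ✓
e: successors {d, e, g}; Diamond Diamond (p or not q) there: d:T, e:T, g:T. ✓
f: successors {b, c, e, f}; Diamond Diamond (p or not q) there: b:T, c:T, e:T, f:T. ✓
g: successors {a, b, d, e, h}; Diamond Diamond (p or not q) there: a:T, b:T, d:T, e:T, h:T. ✓
h: successors {d}; Diamond Diamond (p or not q) there: d:T. ✓
Satisfying worlds: {a, b, c, d, e, f, g, h}.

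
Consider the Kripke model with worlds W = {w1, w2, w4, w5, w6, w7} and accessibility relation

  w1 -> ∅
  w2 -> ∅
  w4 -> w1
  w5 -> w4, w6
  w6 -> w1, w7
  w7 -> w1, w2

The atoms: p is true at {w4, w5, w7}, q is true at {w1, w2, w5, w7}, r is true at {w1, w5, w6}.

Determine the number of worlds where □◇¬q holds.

w1: no successors, so □◇¬q holds vacuously. ✓
w2: no successors, so □◇¬q holds vacuously. ✓
w4: successors {w1}; ◇¬q there: w1:F. ✗
w5: successors {w4, w6}; ◇¬q there: w4:F, w6:F. ✗
w6: successors {w1, w7}; ◇¬q there: w1:F, w7:F. ✗
w7: successors {w1, w2}; ◇¬q there: w1:F, w2:F. ✗
Satisfying worlds: {w1, w2}.

2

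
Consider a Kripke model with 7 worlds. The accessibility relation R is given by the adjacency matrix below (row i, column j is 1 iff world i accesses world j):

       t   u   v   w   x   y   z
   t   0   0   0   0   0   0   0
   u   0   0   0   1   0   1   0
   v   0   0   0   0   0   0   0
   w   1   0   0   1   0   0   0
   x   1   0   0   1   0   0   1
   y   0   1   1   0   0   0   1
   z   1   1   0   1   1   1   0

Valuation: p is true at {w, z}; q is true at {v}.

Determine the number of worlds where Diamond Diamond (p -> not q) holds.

t: no successors, so Diamond Diamond (p -> not q) fails. ✗
u: successors {w, y}; Diamond (p -> not q) there: w:T, y:T. ✓
v: no successors, so Diamond Diamond (p -> not q) fails. ✗
w: successors {t, w}; Diamond (p -> not q) there: t:F, w:T. ✓
x: successors {t, w, z}; Diamond (p -> not q) there: t:F, w:T, z:T. ✓
y: successors {u, v, z}; Diamond (p -> not q) there: u:T, v:F, z:T. ✓
z: successors {t, u, w, x, y}; Diamond (p -> not q) there: t:F, u:T, w:T, x:T, y:T. ✓
Satisfying worlds: {u, w, x, y, z}.

5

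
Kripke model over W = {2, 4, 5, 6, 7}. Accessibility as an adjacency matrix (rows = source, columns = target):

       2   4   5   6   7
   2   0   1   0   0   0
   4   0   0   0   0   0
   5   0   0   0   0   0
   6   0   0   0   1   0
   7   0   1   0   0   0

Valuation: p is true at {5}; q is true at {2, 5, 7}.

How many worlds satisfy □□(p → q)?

5

2: successors {4}; □(p → q) there: 4:T. ✓
4: no successors, so □□(p → q) holds vacuously. ✓
5: no successors, so □□(p → q) holds vacuously. ✓
6: successors {6}; □(p → q) there: 6:T. ✓
7: successors {4}; □(p → q) there: 4:T. ✓
Satisfying worlds: {2, 4, 5, 6, 7}.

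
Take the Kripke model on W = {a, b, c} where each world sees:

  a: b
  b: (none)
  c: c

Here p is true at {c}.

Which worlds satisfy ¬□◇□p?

{a}

a: □◇□p is F. ✓
b: □◇□p is T. ✗
c: □◇□p is T. ✗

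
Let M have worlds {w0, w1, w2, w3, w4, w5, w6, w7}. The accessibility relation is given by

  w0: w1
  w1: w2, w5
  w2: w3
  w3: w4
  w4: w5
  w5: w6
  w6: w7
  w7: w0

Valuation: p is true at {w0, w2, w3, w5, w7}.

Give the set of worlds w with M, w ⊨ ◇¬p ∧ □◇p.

w0: ◇¬p is T, □◇p is T. ✓
w1: ◇¬p is F, □◇p is F. ✗
w2: ◇¬p is F, □◇p is F. ✗
w3: ◇¬p is T, □◇p is T. ✓
w4: ◇¬p is F, □◇p is F. ✗
w5: ◇¬p is T, □◇p is T. ✓
w6: ◇¬p is F, □◇p is T. ✗
w7: ◇¬p is F, □◇p is F. ✗

{w0, w3, w5}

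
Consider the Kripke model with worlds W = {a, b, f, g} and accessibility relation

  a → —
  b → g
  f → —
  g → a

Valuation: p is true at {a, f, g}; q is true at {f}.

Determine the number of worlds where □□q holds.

a: no successors, so □□q holds vacuously. ✓
b: successors {g}; □q there: g:F. ✗
f: no successors, so □□q holds vacuously. ✓
g: successors {a}; □q there: a:T. ✓
Satisfying worlds: {a, f, g}.

3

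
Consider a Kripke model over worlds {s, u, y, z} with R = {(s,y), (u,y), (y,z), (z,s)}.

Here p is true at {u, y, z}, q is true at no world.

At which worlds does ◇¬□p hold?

{y}

s: successors {y}; ¬□p there: y:F. ✗
u: successors {y}; ¬□p there: y:F. ✗
y: successors {z}; ¬□p there: z:T. ✓
z: successors {s}; ¬□p there: s:F. ✗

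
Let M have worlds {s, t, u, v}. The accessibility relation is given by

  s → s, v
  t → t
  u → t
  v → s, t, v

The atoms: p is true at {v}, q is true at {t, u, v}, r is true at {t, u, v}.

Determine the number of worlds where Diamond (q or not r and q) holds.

4

s: successors {s, v}; q or not r and q there: s:F, v:T. ✓
t: successors {t}; q or not r and q there: t:T. ✓
u: successors {t}; q or not r and q there: t:T. ✓
v: successors {s, t, v}; q or not r and q there: s:F, t:T, v:T. ✓
Satisfying worlds: {s, t, u, v}.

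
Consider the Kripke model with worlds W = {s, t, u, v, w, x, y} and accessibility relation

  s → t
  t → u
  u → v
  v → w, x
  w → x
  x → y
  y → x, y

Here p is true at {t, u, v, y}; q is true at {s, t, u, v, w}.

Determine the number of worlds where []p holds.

4

s: successors {t}; p there: t:T. ✓
t: successors {u}; p there: u:T. ✓
u: successors {v}; p there: v:T. ✓
v: successors {w, x}; p there: w:F, x:F. ✗
w: successors {x}; p there: x:F. ✗
x: successors {y}; p there: y:T. ✓
y: successors {x, y}; p there: x:F, y:T. ✗
Satisfying worlds: {s, t, u, x}.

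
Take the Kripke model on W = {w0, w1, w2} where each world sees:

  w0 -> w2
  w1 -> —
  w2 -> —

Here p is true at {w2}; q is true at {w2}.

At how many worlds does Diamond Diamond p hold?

0

w0: successors {w2}; Diamond p there: w2:F. ✗
w1: no successors, so Diamond Diamond p fails. ✗
w2: no successors, so Diamond Diamond p fails. ✗
Satisfying worlds: ∅.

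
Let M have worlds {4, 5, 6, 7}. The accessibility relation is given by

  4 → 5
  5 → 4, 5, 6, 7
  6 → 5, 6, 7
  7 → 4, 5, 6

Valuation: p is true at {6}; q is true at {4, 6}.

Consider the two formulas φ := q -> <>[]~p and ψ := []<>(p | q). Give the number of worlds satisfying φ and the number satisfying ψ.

2 and 2

For q -> <>[]~p:
4: q is T, <>[]~p is F. ✗
5: q is F, <>[]~p is T. ✓
6: q is T, <>[]~p is F. ✗
7: q is F, <>[]~p is T. ✓
— 2 worlds.
For []<>(p | q):
4: successors {5}; <>(p | q) there: 5:T. ✓
5: successors {4, 5, 6, 7}; <>(p | q) there: 4:F, 5:T, 6:T, 7:T. ✗
6: successors {5, 6, 7}; <>(p | q) there: 5:T, 6:T, 7:T. ✓
7: successors {4, 5, 6}; <>(p | q) there: 4:F, 5:T, 6:T. ✗
— 2 worlds.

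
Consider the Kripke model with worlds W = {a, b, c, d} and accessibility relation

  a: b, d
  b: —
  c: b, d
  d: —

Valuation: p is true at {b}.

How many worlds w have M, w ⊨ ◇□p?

2

a: successors {b, d}; □p there: b:T, d:T. ✓
b: no successors, so ◇□p fails. ✗
c: successors {b, d}; □p there: b:T, d:T. ✓
d: no successors, so ◇□p fails. ✗
Satisfying worlds: {a, c}.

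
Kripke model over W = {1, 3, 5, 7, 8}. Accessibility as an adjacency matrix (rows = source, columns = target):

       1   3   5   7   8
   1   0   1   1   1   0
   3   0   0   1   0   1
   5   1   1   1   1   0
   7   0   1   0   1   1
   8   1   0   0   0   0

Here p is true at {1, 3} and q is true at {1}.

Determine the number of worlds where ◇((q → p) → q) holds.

2

1: successors {3, 5, 7}; (q → p) → q there: 3:F, 5:F, 7:F. ✗
3: successors {5, 8}; (q → p) → q there: 5:F, 8:F. ✗
5: successors {1, 3, 5, 7}; (q → p) → q there: 1:T, 3:F, 5:F, 7:F. ✓
7: successors {3, 7, 8}; (q → p) → q there: 3:F, 7:F, 8:F. ✗
8: successors {1}; (q → p) → q there: 1:T. ✓
Satisfying worlds: {5, 8}.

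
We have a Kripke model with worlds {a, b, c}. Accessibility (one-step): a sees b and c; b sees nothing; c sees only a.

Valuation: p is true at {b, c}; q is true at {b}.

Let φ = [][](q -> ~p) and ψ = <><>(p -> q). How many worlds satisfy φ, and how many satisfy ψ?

2 and 2

For [][](q -> ~p):
a: successors {b, c}; [](q -> ~p) there: b:T, c:T. ✓
b: no successors, so [][](q -> ~p) holds vacuously. ✓
c: successors {a}; [](q -> ~p) there: a:F. ✗
— 2 worlds.
For <><>(p -> q):
a: successors {b, c}; <>(p -> q) there: b:F, c:T. ✓
b: no successors, so <><>(p -> q) fails. ✗
c: successors {a}; <>(p -> q) there: a:T. ✓
— 2 worlds.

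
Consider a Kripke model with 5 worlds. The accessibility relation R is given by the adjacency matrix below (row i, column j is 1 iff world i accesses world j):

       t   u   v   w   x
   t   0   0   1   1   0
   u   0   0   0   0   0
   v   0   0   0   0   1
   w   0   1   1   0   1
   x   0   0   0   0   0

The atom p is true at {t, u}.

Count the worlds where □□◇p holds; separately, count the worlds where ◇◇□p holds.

For □□◇p:
t: successors {v, w}; □◇p there: v:F, w:F. ✗
u: no successors, so □□◇p holds vacuously. ✓
v: successors {x}; □◇p there: x:T. ✓
w: successors {u, v, x}; □◇p there: u:T, v:F, x:T. ✗
x: no successors, so □□◇p holds vacuously. ✓
— 3 worlds.
For ◇◇□p:
t: successors {v, w}; ◇□p there: v:T, w:T. ✓
u: no successors, so ◇◇□p fails. ✗
v: successors {x}; ◇□p there: x:F. ✗
w: successors {u, v, x}; ◇□p there: u:F, v:T, x:F. ✓
x: no successors, so ◇◇□p fails. ✗
— 2 worlds.

3 and 2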